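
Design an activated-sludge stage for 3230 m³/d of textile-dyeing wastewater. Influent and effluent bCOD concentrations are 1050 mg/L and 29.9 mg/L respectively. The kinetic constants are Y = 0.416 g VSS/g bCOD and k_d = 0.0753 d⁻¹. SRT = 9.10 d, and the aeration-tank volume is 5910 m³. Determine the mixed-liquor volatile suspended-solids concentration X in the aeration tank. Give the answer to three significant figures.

X ≈ 1250 mg/L

Solving the biomass balance for X: X = Y Q (S₀−S) θ_c / [V (1+k_d θ_c)] = 0.416 × 3230 × (1050 − 29.9) × 9.10 / [5910 × (1 + 0.0753 × 9.10)] = 1252 mg/L.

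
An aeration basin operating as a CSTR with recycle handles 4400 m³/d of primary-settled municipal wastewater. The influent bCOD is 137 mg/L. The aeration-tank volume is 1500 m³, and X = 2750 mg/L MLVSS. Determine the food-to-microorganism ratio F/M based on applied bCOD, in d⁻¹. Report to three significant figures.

F/M = applied load / biomass = Q·S₀/(V·X) = 4400 × 137 / (1500 × 2750) = 0.1461 d⁻¹.

F/M ≈ 0.146 d⁻¹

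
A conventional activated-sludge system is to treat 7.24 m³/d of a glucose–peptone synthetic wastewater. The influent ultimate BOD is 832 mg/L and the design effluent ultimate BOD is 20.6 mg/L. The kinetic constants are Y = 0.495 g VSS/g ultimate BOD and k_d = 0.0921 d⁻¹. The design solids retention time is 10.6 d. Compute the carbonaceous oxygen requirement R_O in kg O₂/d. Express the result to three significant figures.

Correct the yield for decay: Y_obs = Y/(1 + k_d θ_c) = 0.495 / (1 + 0.0921 × 10.6) = 0.495 / 1.976 = 0.2505.
Q·(S₀ − S) = 7.24 × (832 − 20.6) × 10⁻³ = 5.875 kg/d removed.
Biomass synthesised: P_X = Y_obs × 5.875 = 1.471 kg VSS/d.
Carbonaceous O₂ demand = substrate oxidised − cell-mass equivalent = 5.875 − 1.42 × 1.471 = 3.785 kg O₂/d.

R_O ≈ 3.79 kg O₂/d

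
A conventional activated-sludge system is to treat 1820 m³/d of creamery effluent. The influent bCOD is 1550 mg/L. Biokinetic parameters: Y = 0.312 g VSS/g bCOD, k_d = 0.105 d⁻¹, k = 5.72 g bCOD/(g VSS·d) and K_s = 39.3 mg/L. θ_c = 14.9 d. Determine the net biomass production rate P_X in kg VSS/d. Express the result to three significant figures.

P_X ≈ 342 kg VSS/d

From the Monod/SRT balance for a CMAS, S = K_s·(1+k_d θ_c)/[θ_c·(Y k − k_d) − 1] = 39.3 × (1 + 0.105 × 14.9) / [14.9 × (0.312 × 5.72 − 0.105) − 1] = 100.8 / 24.03 = 4.195 mg/L.
Observed yield with endogenous decay: Y_obs = Y / (1 + k_d·θ_c) = 0.312 / (1 + 0.105 × 14.9) = 0.312 / 2.564 = 0.1217 g VSS/g bCOD.
Mass of bCOD removed per day: Q(S₀ − S) = 1820 × 1546 g/m³ = 2813 kg/d.
So the net sludge growth is P_X = 0.1217 × 2813 = 342.3 kg VSS/d.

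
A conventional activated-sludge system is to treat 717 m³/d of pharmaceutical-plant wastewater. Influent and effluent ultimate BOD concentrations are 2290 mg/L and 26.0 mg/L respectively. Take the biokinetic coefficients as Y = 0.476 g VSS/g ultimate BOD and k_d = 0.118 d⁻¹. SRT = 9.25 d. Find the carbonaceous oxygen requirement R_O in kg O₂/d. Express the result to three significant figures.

Observed yield with endogenous decay: Y_obs = Y / (1 + k_d·θ_c) = 0.476 / (1 + 0.118 × 9.25) = 0.476 / 2.091 = 0.2276 g VSS/g ultimate BOD.
Substrate removed = Q·(S₀ − S) = 717 m³/d × (2290 − 26.0) g/m³ = 1.62×10^6 g/d = 1623 kg/d.
P_X = Y_obs·Q·(S₀ − S) = 0.2276 × 1623 = 369.4 kg VSS/d.
R_O = Q·(S₀ − S) − 1.42·P_X = 1623 − 1.42 × 369.4 = 1099 kg O₂/d.

R_O ≈ 1100 kg O₂/d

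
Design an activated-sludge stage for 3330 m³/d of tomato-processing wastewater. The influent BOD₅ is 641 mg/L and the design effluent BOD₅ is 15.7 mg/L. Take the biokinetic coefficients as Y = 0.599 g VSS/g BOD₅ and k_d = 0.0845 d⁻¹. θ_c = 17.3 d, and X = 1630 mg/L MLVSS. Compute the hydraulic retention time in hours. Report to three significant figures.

Steady-state biomass mass balance: V·X·(1 + k_d·θ_c) = Y·Q·(S₀ − S)·θ_c, so V = 0.599 × 3330 × (641 − 15.7) × 17.3 / [1630 × (1 + 0.0845 × 17.3)] = 2.16×10^7 / 4013 = 5377 m³.
τ = V/Q = 5377/3330 = 1.615 d, or 38.75 h.

τ ≈ 38.8 h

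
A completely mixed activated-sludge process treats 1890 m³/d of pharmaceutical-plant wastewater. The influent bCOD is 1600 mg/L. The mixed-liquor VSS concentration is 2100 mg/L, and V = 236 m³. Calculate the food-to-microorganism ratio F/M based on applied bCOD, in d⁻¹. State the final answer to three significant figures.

F/M ≈ 6.10 d⁻¹

F/M = Q·S₀ / (V·X) = 1890 × 1600 / (236.0 × 2100) = 6.102 g bCOD·(g VSS·d)⁻¹.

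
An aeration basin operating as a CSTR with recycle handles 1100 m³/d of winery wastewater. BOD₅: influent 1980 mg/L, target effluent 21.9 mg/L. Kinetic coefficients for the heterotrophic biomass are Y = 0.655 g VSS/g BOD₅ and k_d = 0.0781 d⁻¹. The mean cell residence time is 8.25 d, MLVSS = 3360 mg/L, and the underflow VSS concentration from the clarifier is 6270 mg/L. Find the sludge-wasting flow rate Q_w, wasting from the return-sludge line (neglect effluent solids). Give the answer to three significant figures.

Rearranging the biomass balance for a CMAS with decay, V = Y·Q·ΔS·θ_c / [X·(1+k_d θ_c)] = 0.655 × 1100 × (1980 − 21.9) × 8.25 / [3360 × (1 + 0.0781 × 8.25)] = 1.16×10^7 / 5525 = 2107 m³.
θ_c = V·X/(Q_w·X_r) when wasting from the recycle, so Q_w = V·X/(θ_c·X_r) = 2107 × 3360 / (8.25 × 6270) = 136.8 m³/d.

Q_w ≈ 137 m³/d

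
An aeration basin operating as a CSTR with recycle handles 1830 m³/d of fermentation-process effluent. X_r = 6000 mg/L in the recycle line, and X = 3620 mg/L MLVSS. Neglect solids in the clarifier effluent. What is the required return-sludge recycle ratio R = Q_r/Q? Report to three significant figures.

Solids balance on the clarifier gives (1+R)X = R·X_r, so R = X/(X_r − X) = 3620 / (6000 − 3620) = 1.521.

R ≈ 1.52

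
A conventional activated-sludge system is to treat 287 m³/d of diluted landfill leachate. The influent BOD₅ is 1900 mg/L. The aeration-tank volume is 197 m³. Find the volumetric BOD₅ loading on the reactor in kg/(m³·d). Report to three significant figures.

Applied BOD₅ load per unit volume = Q·S₀/V = (287 × 1900/1000)/197.0 = 2.768 kg BOD₅·m⁻³·d⁻¹.

L_v ≈ 2.77 kg BOD₅/(m³·d)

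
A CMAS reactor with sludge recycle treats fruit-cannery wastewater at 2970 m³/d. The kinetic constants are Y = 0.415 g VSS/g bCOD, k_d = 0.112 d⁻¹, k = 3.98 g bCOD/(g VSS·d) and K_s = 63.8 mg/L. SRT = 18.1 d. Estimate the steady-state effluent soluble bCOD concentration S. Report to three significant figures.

Effluent substrate depends only on kinetics and SRT: S = K_s(1 + k_d θ_c) / [θ_c(Yk − k_d) − 1] = 63.8 × (1 + 0.112 × 18.1) / [18.1 × (0.415 × 3.98 − 0.112) − 1] = 193.1 / 26.87 = 7.188 mg/L.

S ≈ 7.19 mg/L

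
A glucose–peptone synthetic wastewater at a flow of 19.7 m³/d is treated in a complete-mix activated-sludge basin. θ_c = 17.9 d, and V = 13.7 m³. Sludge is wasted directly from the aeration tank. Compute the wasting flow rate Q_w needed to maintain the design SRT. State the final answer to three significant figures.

Q_w ≈ 0.765 m³/d

Wasting from the aeration tank: Q_w = V / θ_c = 13.70 / 17.9 = 0.7654 m³/d.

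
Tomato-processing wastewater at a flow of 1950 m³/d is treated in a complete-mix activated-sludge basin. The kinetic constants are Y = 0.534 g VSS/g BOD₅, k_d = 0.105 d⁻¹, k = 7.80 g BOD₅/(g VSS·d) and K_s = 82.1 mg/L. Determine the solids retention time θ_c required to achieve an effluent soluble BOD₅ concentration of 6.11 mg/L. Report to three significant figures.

Specific growth rate at S = 6.11 mg/L: μ = YkS/(K_s+S) = 0.534·7.80·6.11/(82.1+6.11) = 0.2885 d⁻¹.
Then 1/θ_c = μ − k_d = 0.2885 − 0.105 = 0.1835 d⁻¹, giving θ_c = 5.449 d.

θ_c ≈ 5.45 d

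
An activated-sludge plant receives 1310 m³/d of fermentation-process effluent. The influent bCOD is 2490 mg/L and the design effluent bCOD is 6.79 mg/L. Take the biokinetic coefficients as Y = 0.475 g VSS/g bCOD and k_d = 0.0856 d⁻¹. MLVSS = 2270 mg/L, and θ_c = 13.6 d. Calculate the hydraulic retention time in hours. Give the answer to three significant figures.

τ ≈ 78.4 h

Rearranging the biomass balance for a CMAS with decay, V = Y·Q·ΔS·θ_c / [X·(1+k_d θ_c)] = 0.475 × 1310 × (2490 − 6.79) × 13.6 / [2270 × (1 + 0.0856 × 13.6)] = 2.1×10^7 / 4913 = 4278 m³.
HRT = V/Q = 4278 m³ / 1310 m³·d⁻¹ = 3.265 d × 24 = 78.37 h.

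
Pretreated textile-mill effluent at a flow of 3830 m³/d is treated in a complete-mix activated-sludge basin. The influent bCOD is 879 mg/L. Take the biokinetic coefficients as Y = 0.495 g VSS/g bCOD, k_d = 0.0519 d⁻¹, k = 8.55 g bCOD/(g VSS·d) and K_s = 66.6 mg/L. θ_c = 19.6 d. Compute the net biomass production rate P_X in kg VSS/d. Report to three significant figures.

P_X ≈ 825 kg VSS/d

Effluent substrate depends only on kinetics and SRT: S = K_s(1 + k_d θ_c) / [θ_c(Yk − k_d) − 1] = 66.6 × (1 + 0.0519 × 19.6) / [19.6 × (0.495 × 8.55 − 0.0519) − 1] = 134.3 / 80.93 = 1.660 mg/L.
Observed yield with endogenous decay: Y_obs = Y / (1 + k_d·θ_c) = 0.495 / (1 + 0.0519 × 19.6) = 0.495 / 2.017 = 0.2454 g VSS/g bCOD.
Substrate removed = Q·(S₀ − S) = 3830 m³/d × (879 − 1.66) g/m³ = 3.36×10^6 g/d = 3360 kg/d.
P_X = Y_obs · Q(S₀ − S) = 0.2454 × 3360 = 824.5 kg VSS/d.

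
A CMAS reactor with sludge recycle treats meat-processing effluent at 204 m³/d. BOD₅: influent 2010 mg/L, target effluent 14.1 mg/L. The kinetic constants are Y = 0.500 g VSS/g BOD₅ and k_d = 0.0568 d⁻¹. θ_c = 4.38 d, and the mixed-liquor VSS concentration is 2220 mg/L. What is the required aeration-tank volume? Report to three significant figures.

V ≈ 322 m³

Steady-state biomass mass balance: V·X·(1 + k_d·θ_c) = Y·Q·(S₀ − S)·θ_c, so V = 0.500 × 204 × (2010 − 14.1) × 4.38 / [2220 × (1 + 0.0568 × 4.38)] = 8.92×10^5 / 2772 = 321.6 m³.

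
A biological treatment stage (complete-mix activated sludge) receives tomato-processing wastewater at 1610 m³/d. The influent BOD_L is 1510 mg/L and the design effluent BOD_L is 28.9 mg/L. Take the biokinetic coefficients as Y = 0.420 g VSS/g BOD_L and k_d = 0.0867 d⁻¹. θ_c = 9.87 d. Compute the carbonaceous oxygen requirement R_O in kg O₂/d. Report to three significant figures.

Observed yield with endogenous decay: Y_obs = Y / (1 + k_d·θ_c) = 0.420 / (1 + 0.0867 × 9.87) = 0.420 / 1.856 = 0.2263 g VSS/g BOD_L.
Q·(S₀ − S) = 1610 × (1510 − 28.9) × 10⁻³ = 2385 kg/d removed.
Net sludge production P_X = 0.2263 × 2385 = 539.7 kg VSS/d.
R_O = Q·ΔS − 1.42 P_X = 2385 − 766.4 = 1618 kg O₂/d.

R_O ≈ 1620 kg O₂/d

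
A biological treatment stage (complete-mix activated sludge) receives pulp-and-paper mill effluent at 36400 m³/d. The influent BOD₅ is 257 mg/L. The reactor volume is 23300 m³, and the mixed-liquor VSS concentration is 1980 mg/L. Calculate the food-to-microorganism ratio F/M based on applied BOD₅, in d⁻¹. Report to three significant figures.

F/M = applied load / biomass = Q·S₀/(V·X) = 36400 × 257 / (23300 × 1980) = 0.2028 d⁻¹.

F/M ≈ 0.203 d⁻¹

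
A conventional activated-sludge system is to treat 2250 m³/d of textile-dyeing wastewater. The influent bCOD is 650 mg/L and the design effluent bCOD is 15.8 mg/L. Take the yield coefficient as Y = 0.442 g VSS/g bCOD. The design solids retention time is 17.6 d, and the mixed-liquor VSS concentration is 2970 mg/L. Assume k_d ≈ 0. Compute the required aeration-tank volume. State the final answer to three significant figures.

V ≈ 3740 m³

With k_d = 0 the design equation reduces to V = Y Q (S₀−S) θ_c / X = 0.442 × 2250 × (650 − 15.8) × 17.6 / 2970 = 3738 m³.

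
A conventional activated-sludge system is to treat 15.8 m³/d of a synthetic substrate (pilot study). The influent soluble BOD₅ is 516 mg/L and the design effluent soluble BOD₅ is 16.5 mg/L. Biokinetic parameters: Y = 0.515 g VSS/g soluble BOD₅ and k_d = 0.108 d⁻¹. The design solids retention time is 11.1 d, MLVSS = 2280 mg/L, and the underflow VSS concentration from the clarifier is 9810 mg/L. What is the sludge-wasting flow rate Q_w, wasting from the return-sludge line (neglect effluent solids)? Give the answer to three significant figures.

Q_w ≈ 0.188 m³/d

Rearranging the biomass balance for a CMAS with decay, V = Y·Q·ΔS·θ_c / [X·(1+k_d θ_c)] = 0.515 × 15.8 × (516 − 16.5) × 11.1 / [2280 × (1 + 0.108 × 11.1)] = 4.51×10^4 / 5013 = 8.999 m³.
θ_c = V·X/(Q_w·X_r) when wasting from the recycle, so Q_w = V·X/(θ_c·X_r) = 8.999 × 2280 / (11.1 × 9810) = 0.1884 m³/d.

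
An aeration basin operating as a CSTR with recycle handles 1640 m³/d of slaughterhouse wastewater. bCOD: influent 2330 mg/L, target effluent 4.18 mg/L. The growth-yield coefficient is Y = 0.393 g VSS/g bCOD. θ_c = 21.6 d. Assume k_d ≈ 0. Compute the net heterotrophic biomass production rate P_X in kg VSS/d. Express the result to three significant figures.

P_X ≈ 1500 kg VSS/d

Since k_d ≈ 0, Y_obs = Y = 0.393 g VSS/g bCOD.
Q·(S₀ − S) = 1640 × (2330 − 4.18) × 10⁻³ = 3814 kg/d removed.
Biomass produced: P_X = Y_obs·Q·ΔS = 0.3930 × 3814 ≈ 1499 kg VSS/d.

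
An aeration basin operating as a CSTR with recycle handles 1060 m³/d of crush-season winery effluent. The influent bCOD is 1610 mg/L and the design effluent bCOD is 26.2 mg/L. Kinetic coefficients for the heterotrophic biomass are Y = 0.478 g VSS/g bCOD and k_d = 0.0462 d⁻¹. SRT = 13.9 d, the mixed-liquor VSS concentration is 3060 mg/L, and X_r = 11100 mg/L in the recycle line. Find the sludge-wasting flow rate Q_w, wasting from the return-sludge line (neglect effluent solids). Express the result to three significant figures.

From the SRT design equation V = Y Q (S₀−S) θ_c / [X (1 + k_d θ_c)] = 0.478 × 1060 × (1610 − 26.2) × 13.9 / [3060 × (1 + 0.0462 × 13.9)] = 1.12×10^7 / 5025 = 2220 m³.
Wasting from the return line (neglecting effluent solids): Q_w = V·X / (θ_c·X_r) = 2220 × 3060 / (13.9 × 11100) = 44.02 m³/d.

Q_w ≈ 44.0 m³/d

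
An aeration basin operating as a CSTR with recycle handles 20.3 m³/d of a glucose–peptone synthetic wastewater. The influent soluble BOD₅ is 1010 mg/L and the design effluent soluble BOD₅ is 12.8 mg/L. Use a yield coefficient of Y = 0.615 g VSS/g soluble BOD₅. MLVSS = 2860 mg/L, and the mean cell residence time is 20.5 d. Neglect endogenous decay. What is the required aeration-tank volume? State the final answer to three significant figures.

With k_d = 0 the design equation reduces to V = Y Q (S₀−S) θ_c / X = 0.615 × 20.3 × (1010 − 12.8) × 20.5 / 2860 = 89.24 m³.

V ≈ 89.2 m³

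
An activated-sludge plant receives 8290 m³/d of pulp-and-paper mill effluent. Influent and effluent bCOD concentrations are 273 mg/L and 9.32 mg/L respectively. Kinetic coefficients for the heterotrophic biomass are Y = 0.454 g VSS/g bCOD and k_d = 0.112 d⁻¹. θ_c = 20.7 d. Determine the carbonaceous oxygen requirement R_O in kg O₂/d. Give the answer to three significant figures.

R_O ≈ 1760 kg O₂/d

Correct the yield for decay: Y_obs = Y/(1 + k_d θ_c) = 0.454 / (1 + 0.112 × 20.7) = 0.454 / 3.318 = 0.1368.
Substrate removed = Q·(S₀ − S) = 8290 m³/d × (273 − 9.32) g/m³ = 2.19×10^6 g/d = 2186 kg/d.
Net sludge production P_X = 0.1368 × 2186 = 299.1 kg VSS/d.
R_O = Q·ΔS − 1.42 P_X = 2186 − 424.7 = 1761 kg O₂/d.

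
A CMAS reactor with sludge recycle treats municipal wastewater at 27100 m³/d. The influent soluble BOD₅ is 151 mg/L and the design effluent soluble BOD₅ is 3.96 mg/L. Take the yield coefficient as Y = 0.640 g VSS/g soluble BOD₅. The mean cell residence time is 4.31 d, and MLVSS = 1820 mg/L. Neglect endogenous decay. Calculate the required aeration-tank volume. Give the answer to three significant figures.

V ≈ 6040 m³

V·X = Y·Q·ΔS·θ_c gives V = 0.640 × 27100 × (151 − 3.96) × 4.31 / 1820 = 6039 m³.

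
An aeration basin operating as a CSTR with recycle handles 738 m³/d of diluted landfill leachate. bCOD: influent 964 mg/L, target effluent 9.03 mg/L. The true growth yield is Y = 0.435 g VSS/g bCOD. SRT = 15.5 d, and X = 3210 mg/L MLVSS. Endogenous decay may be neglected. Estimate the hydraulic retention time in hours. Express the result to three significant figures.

Biomass mass balance (decay neglected): V·X = Y·Q·(S₀ − S)·θ_c, so V = 0.435 × 738 × (964 − 9.03) × 15.5 / 3210 = 1480 m³.
Hydraulic retention time τ = V/Q = 1480 / 738 = 2.006 d = 48.14 h.

τ ≈ 48.1 h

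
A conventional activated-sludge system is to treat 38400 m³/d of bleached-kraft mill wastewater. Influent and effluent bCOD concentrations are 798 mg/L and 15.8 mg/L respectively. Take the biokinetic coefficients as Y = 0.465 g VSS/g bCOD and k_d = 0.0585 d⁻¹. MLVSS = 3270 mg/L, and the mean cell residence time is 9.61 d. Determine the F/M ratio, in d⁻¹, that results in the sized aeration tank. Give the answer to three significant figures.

Steady-state biomass mass balance: V·X·(1 + k_d·θ_c) = Y·Q·(S₀ − S)·θ_c, so V = 0.465 × 38400 × (798 − 15.8) × 9.61 / [3270 × (1 + 0.0585 × 9.61)] = 1.34×10^8 / 5108 = 26275 m³.
Food-to-microorganism ratio F/M = Q S₀ / (V X) = 38400 × 798 / (26275 × 3270) = 0.3566 d⁻¹.

F/M ≈ 0.357 d⁻¹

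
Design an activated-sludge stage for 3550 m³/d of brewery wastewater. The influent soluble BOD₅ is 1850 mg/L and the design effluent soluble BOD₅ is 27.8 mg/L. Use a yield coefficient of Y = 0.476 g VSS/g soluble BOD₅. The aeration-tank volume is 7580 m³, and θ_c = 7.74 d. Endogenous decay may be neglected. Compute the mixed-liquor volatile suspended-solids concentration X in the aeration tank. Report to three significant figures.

Without decay, X = Y Q (S₀−S) θ_c / V = 0.476 × 3550 × (1850 − 27.8) × 7.74 / 7580 = 3144 mg/L.

X ≈ 3140 mg/L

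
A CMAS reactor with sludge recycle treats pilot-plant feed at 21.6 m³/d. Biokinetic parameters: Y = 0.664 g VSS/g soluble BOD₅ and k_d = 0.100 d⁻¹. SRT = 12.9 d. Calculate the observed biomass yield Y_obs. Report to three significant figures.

Y_obs = Y / (1 + k_d θ_c) = 0.664 / (1 + 0.100 × 12.9) = 0.664 / 2.290 = 0.2900.

Y_obs ≈ 0.290 g VSS/g soluble BOD₅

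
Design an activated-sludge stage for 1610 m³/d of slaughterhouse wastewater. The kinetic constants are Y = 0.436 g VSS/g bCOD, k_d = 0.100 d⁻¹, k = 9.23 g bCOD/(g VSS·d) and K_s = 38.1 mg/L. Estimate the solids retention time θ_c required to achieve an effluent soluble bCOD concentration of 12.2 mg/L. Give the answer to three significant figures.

At the target effluent, Y k S/(K_s+S) = 0.436×9.23×12.2/50.30 = 0.9761 d⁻¹.
Then 1/θ_c = μ − k_d = 0.9761 − 0.100 = 0.8761 d⁻¹, giving θ_c = 1.141 d.

θ_c ≈ 1.14 d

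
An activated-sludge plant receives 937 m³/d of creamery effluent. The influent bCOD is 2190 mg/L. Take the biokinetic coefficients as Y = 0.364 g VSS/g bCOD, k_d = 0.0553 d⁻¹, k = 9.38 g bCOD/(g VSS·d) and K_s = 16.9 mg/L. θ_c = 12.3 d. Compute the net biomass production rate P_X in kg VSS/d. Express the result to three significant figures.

P_X ≈ 444 kg VSS/d

From the Monod/SRT balance for a CMAS, S = K_s·(1+k_d θ_c)/[θ_c·(Y k − k_d) − 1] = 16.9 × (1 + 0.0553 × 12.3) / [12.3 × (0.364 × 9.38 − 0.0553) − 1] = 28.40 / 40.32 = 0.7043 mg/L.
The observed yield is Y_obs = Y/(1 + k_d·θ_c) = 0.364 / (1 + 0.0553 × 12.3) = 0.364 / 1.680 = 0.2166 g VSS per g bCOD removed.
Mass of bCOD removed per day: Q(S₀ − S) = 937 × 2189 g/m³ = 2051 kg/d.
Biomass produced: P_X = Y_obs·Q·ΔS = 0.2166 × 2051 ≈ 444.4 kg VSS/d.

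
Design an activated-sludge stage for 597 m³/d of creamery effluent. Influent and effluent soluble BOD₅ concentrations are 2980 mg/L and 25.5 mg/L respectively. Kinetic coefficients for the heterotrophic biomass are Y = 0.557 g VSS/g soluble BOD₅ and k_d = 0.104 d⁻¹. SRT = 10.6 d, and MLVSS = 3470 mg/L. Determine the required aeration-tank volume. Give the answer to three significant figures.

Steady-state biomass mass balance: V·X·(1 + k_d·θ_c) = Y·Q·(S₀ − S)·θ_c, so V = 0.557 × 597 × (2980 − 25.5) × 10.6 / [3470 × (1 + 0.104 × 10.6)] = 1.04×10^7 / 7295 = 1427 m³.

V ≈ 1430 m³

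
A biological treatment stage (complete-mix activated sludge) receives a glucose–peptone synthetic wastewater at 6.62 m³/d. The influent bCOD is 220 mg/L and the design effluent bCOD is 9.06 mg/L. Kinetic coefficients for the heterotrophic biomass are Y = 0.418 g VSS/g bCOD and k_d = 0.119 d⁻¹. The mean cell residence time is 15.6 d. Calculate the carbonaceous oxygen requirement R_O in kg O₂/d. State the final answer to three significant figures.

R_O ≈ 1.11 kg O₂/d

The observed yield is Y_obs = Y/(1 + k_d·θ_c) = 0.418 / (1 + 0.119 × 15.6) = 0.418 / 2.856 = 0.1463 g VSS per g bCOD removed.
ΔS = 220 − 9.06 = 210.9 mg/L, so the substrate removal rate is 6.62 × 210.9/1000 = 1.396 kg bCOD/d.
P_X = Y_obs·Q·(S₀ − S) = 0.1463 × 1.396 = 0.2043 kg VSS/d.
R_O = Q·ΔS − 1.42 P_X = 1.396 − 0.2902 = 1.106 kg O₂/d.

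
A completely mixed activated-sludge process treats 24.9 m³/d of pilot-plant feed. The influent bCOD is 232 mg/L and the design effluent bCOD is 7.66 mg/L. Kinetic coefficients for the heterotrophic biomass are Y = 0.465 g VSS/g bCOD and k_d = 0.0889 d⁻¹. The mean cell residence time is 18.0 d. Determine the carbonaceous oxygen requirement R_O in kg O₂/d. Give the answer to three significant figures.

Observed yield with endogenous decay: Y_obs = Y / (1 + k_d·θ_c) = 0.465 / (1 + 0.0889 × 18.0) = 0.465 / 2.600 = 0.1788 g VSS/g bCOD.
Q·(S₀ − S) = 24.9 × (232 − 7.66) × 10⁻³ = 5.586 kg/d removed.
Net sludge production P_X = 0.1788 × 5.586 = 0.9990 kg VSS/d.
Carbonaceous O₂ demand = substrate oxidised − cell-mass equivalent = 5.586 − 1.42 × 0.9990 = 4.168 kg O₂/d.

R_O ≈ 4.17 kg O₂/d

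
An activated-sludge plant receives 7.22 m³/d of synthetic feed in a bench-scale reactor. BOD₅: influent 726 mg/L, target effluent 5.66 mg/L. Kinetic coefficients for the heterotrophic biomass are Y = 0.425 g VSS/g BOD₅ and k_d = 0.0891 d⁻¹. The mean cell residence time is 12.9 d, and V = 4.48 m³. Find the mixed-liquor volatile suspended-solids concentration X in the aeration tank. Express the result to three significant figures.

X ≈ 2960 mg/L

X = Y·Q·ΔS·θ_c / [V·(1 + k_d θ_c)] = 0.425 × 7.22 × (726 − 5.66) × 12.9 / [4.48 × (1 + 0.0891 × 12.9)] = 2961 mg/L.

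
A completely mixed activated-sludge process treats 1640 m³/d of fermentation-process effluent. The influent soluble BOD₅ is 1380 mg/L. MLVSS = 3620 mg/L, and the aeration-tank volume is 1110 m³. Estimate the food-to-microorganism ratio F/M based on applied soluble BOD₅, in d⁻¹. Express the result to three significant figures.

Food-to-microorganism ratio F/M = Q S₀ / (V X) = 1640 × 1380 / (1110 × 3620) = 0.5632 d⁻¹.

F/M ≈ 0.563 d⁻¹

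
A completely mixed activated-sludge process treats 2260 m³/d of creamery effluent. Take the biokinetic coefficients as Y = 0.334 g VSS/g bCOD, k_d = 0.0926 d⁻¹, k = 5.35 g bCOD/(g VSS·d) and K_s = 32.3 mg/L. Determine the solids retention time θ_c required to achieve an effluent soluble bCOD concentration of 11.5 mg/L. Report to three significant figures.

At the target effluent, Y k S/(K_s+S) = 0.334×5.35×11.5/43.80 = 0.4692 d⁻¹.
θ_c = 1/(μ − k_d) = 1/(0.4692 − 0.0926) = 1/0.3766 = 2.656 d.

θ_c ≈ 2.66 d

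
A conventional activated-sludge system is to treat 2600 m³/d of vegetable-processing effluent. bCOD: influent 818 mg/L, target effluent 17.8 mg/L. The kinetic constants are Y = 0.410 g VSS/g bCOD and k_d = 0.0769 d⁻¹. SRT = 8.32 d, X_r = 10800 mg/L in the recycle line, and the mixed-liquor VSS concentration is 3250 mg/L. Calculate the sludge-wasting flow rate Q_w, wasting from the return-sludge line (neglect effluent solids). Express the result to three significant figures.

From the SRT design equation V = Y Q (S₀−S) θ_c / [X (1 + k_d θ_c)] = 0.410 × 2600 × (818 − 17.8) × 8.32 / [3250 × (1 + 0.0769 × 8.32)] = 7.1×10^6 / 5329 = 1332 m³.
θ_c = V·X/(Q_w·X_r) when wasting from the recycle, so Q_w = V·X/(θ_c·X_r) = 1332 × 3250 / (8.32 × 10800) = 48.17 m³/d.

Q_w ≈ 48.2 m³/d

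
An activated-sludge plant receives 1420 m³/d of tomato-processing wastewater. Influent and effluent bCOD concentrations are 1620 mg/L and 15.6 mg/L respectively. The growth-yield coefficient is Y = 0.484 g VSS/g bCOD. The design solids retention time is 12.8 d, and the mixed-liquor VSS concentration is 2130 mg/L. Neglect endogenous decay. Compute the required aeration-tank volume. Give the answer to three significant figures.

V ≈ 6630 m³

With k_d = 0 the design equation reduces to V = Y Q (S₀−S) θ_c / X = 0.484 × 1420 × (1620 − 15.6) × 12.8 / 2130 = 6626 m³.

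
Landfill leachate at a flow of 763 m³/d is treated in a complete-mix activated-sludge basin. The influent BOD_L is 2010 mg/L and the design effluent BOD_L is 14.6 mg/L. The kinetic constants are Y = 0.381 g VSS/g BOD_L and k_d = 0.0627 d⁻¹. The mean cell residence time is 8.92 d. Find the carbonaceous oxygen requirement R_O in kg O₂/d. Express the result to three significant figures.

R_O ≈ 994 kg O₂/d

Correct the yield for decay: Y_obs = Y/(1 + k_d θ_c) = 0.381 / (1 + 0.0627 × 8.92) = 0.381 / 1.559 = 0.2443.
Mass of BOD_L removed per day: Q(S₀ − S) = 763 × 1995 g/m³ = 1522 kg/d.
Net sludge production P_X = 0.2443 × 1522 = 372.0 kg VSS/d.
R_O = Q·ΔS − 1.42 P_X = 1522 − 528.3 = 994.2 kg O₂/d.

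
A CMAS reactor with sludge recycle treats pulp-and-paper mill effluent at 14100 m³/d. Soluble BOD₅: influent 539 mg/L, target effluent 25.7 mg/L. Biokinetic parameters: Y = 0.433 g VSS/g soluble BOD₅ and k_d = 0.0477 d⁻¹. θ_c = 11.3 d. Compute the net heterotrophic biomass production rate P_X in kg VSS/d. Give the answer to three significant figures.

The observed yield is Y_obs = Y/(1 + k_d·θ_c) = 0.433 / (1 + 0.0477 × 11.3) = 0.433 / 1.539 = 0.2813 g VSS per g soluble BOD₅ removed.
Substrate removed = Q·(S₀ − S) = 14100 m³/d × (539 − 25.7) g/m³ = 7.24×10^6 g/d = 7238 kg/d.
So the net sludge growth is P_X = 0.2813 × 7238 = 2036 kg VSS/d.

P_X ≈ 2040 kg VSS/d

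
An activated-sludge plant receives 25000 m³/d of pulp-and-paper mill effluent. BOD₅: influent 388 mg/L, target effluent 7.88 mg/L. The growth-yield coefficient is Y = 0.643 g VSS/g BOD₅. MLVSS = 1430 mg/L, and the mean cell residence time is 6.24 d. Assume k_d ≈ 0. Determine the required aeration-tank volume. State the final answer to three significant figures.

V ≈ 26700 m³

Biomass mass balance (decay neglected): V·X = Y·Q·(S₀ − S)·θ_c, so V = 0.643 × 25000 × (388 − 7.88) × 6.24 / 1430 = 26664 m³.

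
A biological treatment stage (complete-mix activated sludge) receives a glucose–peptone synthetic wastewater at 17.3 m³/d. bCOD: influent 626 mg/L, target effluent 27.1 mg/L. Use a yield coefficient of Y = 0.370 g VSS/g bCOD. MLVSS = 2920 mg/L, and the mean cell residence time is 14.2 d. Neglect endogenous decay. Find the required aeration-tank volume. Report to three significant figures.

V·X = Y·Q·ΔS·θ_c gives V = 0.370 × 17.3 × (626 − 27.1) × 14.2 / 2920 = 18.64 m³.

V ≈ 18.6 m³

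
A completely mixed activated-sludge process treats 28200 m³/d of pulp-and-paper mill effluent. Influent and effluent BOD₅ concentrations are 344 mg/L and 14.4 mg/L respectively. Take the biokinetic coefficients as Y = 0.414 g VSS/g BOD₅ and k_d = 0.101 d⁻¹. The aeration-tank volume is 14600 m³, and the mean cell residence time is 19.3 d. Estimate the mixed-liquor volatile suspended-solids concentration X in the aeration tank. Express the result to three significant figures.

X ≈ 1720 mg/L

From V·X·(1 + k_d·θ_c) = Y·Q·(S₀ − S)·θ_c: X = 0.414 × 28200 × (344 − 14.4) × 19.3 / [14600 × (1 + 0.101 × 19.3)] = 1725 mg/L.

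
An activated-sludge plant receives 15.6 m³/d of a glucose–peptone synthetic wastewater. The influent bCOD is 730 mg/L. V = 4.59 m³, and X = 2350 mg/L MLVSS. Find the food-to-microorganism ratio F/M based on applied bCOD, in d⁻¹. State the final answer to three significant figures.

Food-to-microorganism ratio F/M = Q S₀ / (V X) = 15.6 × 730 / (4.590 × 2350) = 1.056 d⁻¹.

F/M ≈ 1.06 d⁻¹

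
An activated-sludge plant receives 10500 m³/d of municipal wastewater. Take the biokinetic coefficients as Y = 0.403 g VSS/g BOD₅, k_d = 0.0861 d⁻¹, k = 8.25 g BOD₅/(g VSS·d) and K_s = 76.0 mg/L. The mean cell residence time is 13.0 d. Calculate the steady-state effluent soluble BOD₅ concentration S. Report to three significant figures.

S ≈ 3.92 mg/L

From the Monod/SRT balance for a CMAS, S = K_s·(1+k_d θ_c)/[θ_c·(Y k − k_d) − 1] = 76.0 × (1 + 0.0861 × 13.0) / [13.0 × (0.403 × 8.25 − 0.0861) − 1] = 161.1 / 41.10 = 3.919 mg/L.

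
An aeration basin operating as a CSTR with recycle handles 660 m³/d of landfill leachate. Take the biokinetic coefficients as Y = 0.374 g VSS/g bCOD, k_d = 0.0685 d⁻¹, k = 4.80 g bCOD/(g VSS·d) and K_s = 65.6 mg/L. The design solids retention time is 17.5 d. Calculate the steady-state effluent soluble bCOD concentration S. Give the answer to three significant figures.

Effluent substrate depends only on kinetics and SRT: S = K_s(1 + k_d θ_c) / [θ_c(Yk − k_d) − 1] = 65.6 × (1 + 0.0685 × 17.5) / [17.5 × (0.374 × 4.80 − 0.0685) − 1] = 144.2 / 29.22 = 4.937 mg/L.

S ≈ 4.94 mg/L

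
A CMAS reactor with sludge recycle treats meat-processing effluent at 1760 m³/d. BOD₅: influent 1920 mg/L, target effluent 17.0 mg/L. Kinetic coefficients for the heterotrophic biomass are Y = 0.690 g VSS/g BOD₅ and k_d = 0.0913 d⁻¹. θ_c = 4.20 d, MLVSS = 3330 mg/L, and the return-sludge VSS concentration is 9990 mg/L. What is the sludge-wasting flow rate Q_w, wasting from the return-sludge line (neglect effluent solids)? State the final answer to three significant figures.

Q_w ≈ 167 m³/d

Rearranging the biomass balance for a CMAS with decay, V = Y·Q·ΔS·θ_c / [X·(1+k_d θ_c)] = 0.690 × 1760 × (1920 − 17.0) × 4.20 / [3330 × (1 + 0.0913 × 4.20)] = 9.71×10^6 / 4607 = 2107 m³.
θ_c = V·X/(Q_w·X_r) when wasting from the recycle, so Q_w = V·X/(θ_c·X_r) = 2107 × 3330 / (4.20 × 9990) = 167.2 m³/d.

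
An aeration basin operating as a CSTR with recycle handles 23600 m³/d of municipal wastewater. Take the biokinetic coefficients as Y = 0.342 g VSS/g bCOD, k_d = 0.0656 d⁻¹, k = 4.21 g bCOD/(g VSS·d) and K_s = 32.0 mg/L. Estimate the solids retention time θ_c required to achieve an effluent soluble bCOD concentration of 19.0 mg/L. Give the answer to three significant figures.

Specific growth rate at S = 19.0 mg/L: μ = YkS/(K_s+S) = 0.342·4.21·19.0/(32.0+19.0) = 0.5364 d⁻¹.
θ_c = 1/(μ − k_d) = 1/(0.5364 − 0.0656) = 1/0.4708 = 2.124 d.

θ_c ≈ 2.12 d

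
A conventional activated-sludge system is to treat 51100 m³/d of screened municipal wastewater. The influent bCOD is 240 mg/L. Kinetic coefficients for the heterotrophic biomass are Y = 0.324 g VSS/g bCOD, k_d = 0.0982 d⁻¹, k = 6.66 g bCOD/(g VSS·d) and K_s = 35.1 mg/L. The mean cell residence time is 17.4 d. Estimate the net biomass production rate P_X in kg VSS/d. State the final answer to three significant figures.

From the Monod/SRT balance for a CMAS, S = K_s·(1+k_d θ_c)/[θ_c·(Y k − k_d) − 1] = 35.1 × (1 + 0.0982 × 17.4) / [17.4 × (0.324 × 6.66 − 0.0982) − 1] = 95.07 / 34.84 = 2.729 mg/L.
Y_obs = Y / (1 + k_d θ_c) = 0.324 / (1 + 0.0982 × 17.4) = 0.324 / 2.709 = 0.1196.
Substrate removed = Q·(S₀ − S) = 51100 m³/d × (240 − 2.73) g/m³ = 1.21×10^7 g/d = 12124 kg/d.
Net biomass production P_X = Y_obs × Q·(S₀ − S) = 0.1196 × 12124 = 1450 kg VSS/d.

P_X ≈ 1450 kg VSS/d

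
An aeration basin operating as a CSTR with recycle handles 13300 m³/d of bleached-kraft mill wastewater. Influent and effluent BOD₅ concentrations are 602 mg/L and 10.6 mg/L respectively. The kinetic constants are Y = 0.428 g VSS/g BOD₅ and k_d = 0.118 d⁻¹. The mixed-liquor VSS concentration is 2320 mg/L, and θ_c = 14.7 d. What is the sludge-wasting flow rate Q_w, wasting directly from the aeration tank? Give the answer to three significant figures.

Q_w ≈ 531 m³/d

From the SRT design equation V = Y Q (S₀−S) θ_c / [X (1 + k_d θ_c)] = 0.428 × 13300 × (602 − 10.6) × 14.7 / [2320 × (1 + 0.118 × 14.7)] = 4.95×10^7 / 6344 = 7800 m³.
With mixed-liquor wasting, θ_c = V/Q_w, so Q_w = V/θ_c = 7800/14.7 = 530.6 m³/d.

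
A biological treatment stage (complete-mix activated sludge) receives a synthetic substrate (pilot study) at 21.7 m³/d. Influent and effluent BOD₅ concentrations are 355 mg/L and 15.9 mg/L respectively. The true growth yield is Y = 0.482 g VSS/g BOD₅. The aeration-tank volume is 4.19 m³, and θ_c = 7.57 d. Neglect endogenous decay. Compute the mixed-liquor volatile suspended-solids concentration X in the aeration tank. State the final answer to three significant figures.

X ≈ 6410 mg/L

From V·X = Y·Q·(S₀ − S)·θ_c (decay neglected): X = 0.482 × 21.7 × (355 − 15.9) × 7.57 / 4.19 = 6408 mg/L.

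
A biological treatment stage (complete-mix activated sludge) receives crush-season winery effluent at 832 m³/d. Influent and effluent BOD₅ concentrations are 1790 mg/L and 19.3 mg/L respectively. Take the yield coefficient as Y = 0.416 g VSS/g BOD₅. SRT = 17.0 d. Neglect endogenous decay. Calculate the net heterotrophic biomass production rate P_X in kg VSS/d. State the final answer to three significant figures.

With endogenous decay neglected, the observed yield equals the true yield: Y_obs = Y = 0.416 g VSS/g BOD₅.
Mass of BOD₅ removed per day: Q(S₀ − S) = 832 × 1771 g/m³ = 1473 kg/d.
P_X = Y_obs · Q(S₀ − S) = 0.4160 × 1473 = 612.9 kg VSS/d.

P_X ≈ 613 kg VSS/d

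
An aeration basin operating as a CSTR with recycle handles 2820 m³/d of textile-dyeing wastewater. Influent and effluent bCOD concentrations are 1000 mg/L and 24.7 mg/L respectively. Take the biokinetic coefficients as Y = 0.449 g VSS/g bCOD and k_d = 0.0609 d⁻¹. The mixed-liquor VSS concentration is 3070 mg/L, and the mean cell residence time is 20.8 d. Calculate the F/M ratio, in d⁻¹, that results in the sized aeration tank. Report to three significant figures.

From the SRT design equation V = Y Q (S₀−S) θ_c / [X (1 + k_d θ_c)] = 0.449 × 2820 × (1000 − 24.7) × 20.8 / [3070 × (1 + 0.0609 × 20.8)] = 2.57×10^7 / 6959 = 3691 m³.
Food-to-microorganism ratio F/M = Q S₀ / (V X) = 2820 × 1000 / (3691 × 3070) = 0.2489 d⁻¹.

F/M ≈ 0.249 d⁻¹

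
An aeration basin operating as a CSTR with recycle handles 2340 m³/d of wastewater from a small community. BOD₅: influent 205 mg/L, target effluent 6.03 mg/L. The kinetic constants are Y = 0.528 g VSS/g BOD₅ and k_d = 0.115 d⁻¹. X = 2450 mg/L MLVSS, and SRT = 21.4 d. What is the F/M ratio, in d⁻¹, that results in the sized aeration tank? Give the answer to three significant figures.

From the SRT design equation V = Y Q (S₀−S) θ_c / [X (1 + k_d θ_c)] = 0.528 × 2340 × (205 − 6.03) × 21.4 / [2450 × (1 + 0.115 × 21.4)] = 5.26×10^6 / 8479 = 620.4 m³.
Food-to-microorganism ratio F/M = Q S₀ / (V X) = 2340 × 205 / (620.4 × 2450) = 0.3156 d⁻¹.

F/M ≈ 0.316 d⁻¹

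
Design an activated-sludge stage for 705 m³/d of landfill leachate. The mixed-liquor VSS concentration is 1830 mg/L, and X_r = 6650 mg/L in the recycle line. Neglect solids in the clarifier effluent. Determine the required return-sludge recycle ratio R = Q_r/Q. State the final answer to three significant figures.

Mass balance around the secondary clarifier (neglecting effluent solids): R = X / (X_r − X) = 1830 / (6650 − 1830) = 0.3797.

R ≈ 0.380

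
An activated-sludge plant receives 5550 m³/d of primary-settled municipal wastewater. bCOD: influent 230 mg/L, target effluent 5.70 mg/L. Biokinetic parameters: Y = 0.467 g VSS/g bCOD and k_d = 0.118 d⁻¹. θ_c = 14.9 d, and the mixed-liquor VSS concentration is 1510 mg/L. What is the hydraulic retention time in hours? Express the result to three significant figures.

Rearranging the biomass balance for a CMAS with decay, V = Y·Q·ΔS·θ_c / [X·(1+k_d θ_c)] = 0.467 × 5550 × (230 − 5.70) × 14.9 / [1510 × (1 + 0.118 × 14.9)] = 8.66×10^6 / 4165 = 2080 m³.
Hydraulic retention time τ = V/Q = 2080 / 5550 = 0.3747 d = 8.994 h.

τ ≈ 8.99 h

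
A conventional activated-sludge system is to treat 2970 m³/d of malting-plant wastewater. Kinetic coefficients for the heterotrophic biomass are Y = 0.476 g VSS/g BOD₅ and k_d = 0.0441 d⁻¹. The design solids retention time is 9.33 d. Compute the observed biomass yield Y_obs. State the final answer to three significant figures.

Y_obs ≈ 0.337 g VSS/g BOD₅

Correct the yield for decay: Y_obs = Y/(1 + k_d θ_c) = 0.476 / (1 + 0.0441 × 9.33) = 0.476 / 1.411 = 0.3372.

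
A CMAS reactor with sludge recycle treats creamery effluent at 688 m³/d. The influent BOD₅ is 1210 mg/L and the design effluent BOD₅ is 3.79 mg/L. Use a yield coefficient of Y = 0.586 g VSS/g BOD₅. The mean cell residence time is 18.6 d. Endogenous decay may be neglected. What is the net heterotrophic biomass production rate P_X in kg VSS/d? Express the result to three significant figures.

Since k_d ≈ 0, Y_obs = Y = 0.586 g VSS/g BOD₅.
ΔS = 1210 − 3.79 = 1206 mg/L, so the substrate removal rate is 688 × 1206/1000 = 829.9 kg BOD₅/d.
So the net sludge growth is P_X = 0.5860 × 829.9 = 486.3 kg VSS/d.

P_X ≈ 486 kg VSS/d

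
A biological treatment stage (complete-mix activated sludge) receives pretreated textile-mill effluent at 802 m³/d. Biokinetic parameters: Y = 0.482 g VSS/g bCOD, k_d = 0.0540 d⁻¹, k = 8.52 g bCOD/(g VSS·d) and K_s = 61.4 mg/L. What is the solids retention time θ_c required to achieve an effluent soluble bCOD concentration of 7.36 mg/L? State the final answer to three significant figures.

θ_c ≈ 2.59 d

From 1/θ_c = Y·k·S/(K_s + S) − k_d: Y·k·S/(K_s+S) = 0.482 × 8.52 × 7.36 / (61.4 + 7.36) = 0.4396 d⁻¹.
Then 1/θ_c = μ − k_d = 0.4396 − 0.0540 = 0.3856 d⁻¹, giving θ_c = 2.594 d.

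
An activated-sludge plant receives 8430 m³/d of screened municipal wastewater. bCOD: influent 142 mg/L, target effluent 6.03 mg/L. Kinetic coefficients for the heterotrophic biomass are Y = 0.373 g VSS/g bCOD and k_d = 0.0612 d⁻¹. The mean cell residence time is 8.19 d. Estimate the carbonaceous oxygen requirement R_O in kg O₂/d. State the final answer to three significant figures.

R_O ≈ 742 kg O₂/d

Y_obs = Y / (1 + k_d θ_c) = 0.373 / (1 + 0.0612 × 8.19) = 0.373 / 1.501 = 0.2485.
Mass of bCOD removed per day: Q(S₀ − S) = 8430 × 136.0 g/m³ = 1146 kg/d.
Net sludge production P_X = 0.2485 × 1146 = 284.8 kg VSS/d.
R_O = Q·ΔS − 1.42 P_X = 1146 − 404.4 = 741.8 kg O₂/d.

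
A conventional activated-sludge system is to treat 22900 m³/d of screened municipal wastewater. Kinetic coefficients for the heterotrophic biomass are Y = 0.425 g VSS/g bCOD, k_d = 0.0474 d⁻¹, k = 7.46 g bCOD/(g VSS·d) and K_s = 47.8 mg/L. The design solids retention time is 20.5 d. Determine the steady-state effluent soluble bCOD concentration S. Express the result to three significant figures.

From the Monod/SRT balance for a CMAS, S = K_s·(1+k_d θ_c)/[θ_c·(Y k − k_d) − 1] = 47.8 × (1 + 0.0474 × 20.5) / [20.5 × (0.425 × 7.46 − 0.0474) − 1] = 94.25 / 63.02 = 1.495 mg/L.

S ≈ 1.50 mg/L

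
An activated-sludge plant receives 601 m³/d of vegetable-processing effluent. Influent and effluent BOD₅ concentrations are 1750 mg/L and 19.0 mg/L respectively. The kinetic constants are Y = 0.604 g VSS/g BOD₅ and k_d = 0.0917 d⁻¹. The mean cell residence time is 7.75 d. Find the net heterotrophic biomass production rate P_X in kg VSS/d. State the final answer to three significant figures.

Observed yield with endogenous decay: Y_obs = Y / (1 + k_d·θ_c) = 0.604 / (1 + 0.0917 × 7.75) = 0.604 / 1.711 = 0.3531 g VSS/g BOD₅.
Q·(S₀ − S) = 601 × (1750 − 19.0) × 10⁻³ = 1040 kg/d removed.
P_X = Y_obs · Q(S₀ − S) = 0.3531 × 1040 = 367.3 kg VSS/d.

P_X ≈ 367 kg VSS/d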